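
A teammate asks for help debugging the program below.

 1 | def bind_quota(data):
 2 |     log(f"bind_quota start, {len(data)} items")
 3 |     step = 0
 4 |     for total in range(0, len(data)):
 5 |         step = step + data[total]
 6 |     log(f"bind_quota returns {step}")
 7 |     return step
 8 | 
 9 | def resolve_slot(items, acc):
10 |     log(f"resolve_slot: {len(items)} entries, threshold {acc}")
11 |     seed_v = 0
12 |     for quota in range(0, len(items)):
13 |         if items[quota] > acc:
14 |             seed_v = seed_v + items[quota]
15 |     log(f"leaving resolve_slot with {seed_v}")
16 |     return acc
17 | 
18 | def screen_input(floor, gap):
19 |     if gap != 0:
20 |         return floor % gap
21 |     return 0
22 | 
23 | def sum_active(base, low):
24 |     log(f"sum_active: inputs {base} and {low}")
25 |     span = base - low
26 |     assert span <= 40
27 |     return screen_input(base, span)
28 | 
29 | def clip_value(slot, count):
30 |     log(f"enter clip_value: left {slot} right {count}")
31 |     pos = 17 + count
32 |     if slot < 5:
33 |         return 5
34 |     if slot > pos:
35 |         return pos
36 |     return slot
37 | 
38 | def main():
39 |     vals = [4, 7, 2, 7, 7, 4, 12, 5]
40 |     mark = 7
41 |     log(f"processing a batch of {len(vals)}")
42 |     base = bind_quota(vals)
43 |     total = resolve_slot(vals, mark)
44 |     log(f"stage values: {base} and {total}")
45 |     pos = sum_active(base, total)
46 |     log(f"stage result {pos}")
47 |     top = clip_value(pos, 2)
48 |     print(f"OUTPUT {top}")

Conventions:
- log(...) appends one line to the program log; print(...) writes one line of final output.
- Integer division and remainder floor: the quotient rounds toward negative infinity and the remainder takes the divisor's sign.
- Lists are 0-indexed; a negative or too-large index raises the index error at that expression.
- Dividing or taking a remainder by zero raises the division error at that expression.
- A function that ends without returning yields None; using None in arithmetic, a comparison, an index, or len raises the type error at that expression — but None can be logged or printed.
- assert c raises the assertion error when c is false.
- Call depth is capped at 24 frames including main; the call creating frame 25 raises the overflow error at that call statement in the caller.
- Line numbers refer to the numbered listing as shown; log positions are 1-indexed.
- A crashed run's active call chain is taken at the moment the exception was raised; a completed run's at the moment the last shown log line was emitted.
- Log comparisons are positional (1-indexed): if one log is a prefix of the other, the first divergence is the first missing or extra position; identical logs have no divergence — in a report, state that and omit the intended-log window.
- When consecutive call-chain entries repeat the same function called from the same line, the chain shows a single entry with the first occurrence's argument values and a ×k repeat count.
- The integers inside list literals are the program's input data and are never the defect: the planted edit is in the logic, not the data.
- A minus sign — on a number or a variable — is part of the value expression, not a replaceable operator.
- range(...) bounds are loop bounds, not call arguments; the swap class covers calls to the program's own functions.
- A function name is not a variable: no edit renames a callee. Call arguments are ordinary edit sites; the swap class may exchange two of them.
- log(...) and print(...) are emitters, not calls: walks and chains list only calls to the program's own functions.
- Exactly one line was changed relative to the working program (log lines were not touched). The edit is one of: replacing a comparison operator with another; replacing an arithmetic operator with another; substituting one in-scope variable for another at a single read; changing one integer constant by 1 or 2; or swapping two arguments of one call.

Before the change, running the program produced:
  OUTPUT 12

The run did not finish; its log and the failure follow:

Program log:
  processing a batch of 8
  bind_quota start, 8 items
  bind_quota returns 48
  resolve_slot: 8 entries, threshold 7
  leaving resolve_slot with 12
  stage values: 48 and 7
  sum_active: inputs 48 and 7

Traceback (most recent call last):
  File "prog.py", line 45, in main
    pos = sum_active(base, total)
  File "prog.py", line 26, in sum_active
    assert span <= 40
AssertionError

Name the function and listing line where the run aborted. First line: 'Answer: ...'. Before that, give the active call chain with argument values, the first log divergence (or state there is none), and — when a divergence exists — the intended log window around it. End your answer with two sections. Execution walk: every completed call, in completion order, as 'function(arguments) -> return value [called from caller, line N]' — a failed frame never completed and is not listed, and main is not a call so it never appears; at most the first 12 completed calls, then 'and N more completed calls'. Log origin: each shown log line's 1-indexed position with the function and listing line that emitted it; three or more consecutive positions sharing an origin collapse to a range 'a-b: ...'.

Answer: the error was raised in sum_active, line 26.
The tell: At log position 6 the runs split — shown 'stage values: 48 and 7', but the working version logs 'stage values: 48 and 12'.
Call chain: main -> sum_active(48, 7) (called at line 45).
First divergence: position 6 — the shown line 'stage values: 48 and 7' should read 'stage values: 48 and 12'.
Intended log window:
  4: resolve_slot: 8 entries, threshold 7
  5: leaving resolve_slot with 12
  6: stage values: 48 and 12
  7: sum_active: inputs 48 and 12
Execution walk:
  bind_quota([4, 7, 2, 7, 7, 4, 12, 5]) -> 48  [called from main, line 42]
  resolve_slot([4, 7, 2, 7, 7, 4, 12, 5], 7) -> 7  [called from main, line 43]
Log line origins:
  1: logged in main at line 41
  2: logged in bind_quota at line 2
  3: logged in bind_quota at line 6
  4: logged in resolve_slot at line 10
  5: logged in resolve_slot at line 15
  6: logged in main at line 44
  7: logged in sum_active at line 24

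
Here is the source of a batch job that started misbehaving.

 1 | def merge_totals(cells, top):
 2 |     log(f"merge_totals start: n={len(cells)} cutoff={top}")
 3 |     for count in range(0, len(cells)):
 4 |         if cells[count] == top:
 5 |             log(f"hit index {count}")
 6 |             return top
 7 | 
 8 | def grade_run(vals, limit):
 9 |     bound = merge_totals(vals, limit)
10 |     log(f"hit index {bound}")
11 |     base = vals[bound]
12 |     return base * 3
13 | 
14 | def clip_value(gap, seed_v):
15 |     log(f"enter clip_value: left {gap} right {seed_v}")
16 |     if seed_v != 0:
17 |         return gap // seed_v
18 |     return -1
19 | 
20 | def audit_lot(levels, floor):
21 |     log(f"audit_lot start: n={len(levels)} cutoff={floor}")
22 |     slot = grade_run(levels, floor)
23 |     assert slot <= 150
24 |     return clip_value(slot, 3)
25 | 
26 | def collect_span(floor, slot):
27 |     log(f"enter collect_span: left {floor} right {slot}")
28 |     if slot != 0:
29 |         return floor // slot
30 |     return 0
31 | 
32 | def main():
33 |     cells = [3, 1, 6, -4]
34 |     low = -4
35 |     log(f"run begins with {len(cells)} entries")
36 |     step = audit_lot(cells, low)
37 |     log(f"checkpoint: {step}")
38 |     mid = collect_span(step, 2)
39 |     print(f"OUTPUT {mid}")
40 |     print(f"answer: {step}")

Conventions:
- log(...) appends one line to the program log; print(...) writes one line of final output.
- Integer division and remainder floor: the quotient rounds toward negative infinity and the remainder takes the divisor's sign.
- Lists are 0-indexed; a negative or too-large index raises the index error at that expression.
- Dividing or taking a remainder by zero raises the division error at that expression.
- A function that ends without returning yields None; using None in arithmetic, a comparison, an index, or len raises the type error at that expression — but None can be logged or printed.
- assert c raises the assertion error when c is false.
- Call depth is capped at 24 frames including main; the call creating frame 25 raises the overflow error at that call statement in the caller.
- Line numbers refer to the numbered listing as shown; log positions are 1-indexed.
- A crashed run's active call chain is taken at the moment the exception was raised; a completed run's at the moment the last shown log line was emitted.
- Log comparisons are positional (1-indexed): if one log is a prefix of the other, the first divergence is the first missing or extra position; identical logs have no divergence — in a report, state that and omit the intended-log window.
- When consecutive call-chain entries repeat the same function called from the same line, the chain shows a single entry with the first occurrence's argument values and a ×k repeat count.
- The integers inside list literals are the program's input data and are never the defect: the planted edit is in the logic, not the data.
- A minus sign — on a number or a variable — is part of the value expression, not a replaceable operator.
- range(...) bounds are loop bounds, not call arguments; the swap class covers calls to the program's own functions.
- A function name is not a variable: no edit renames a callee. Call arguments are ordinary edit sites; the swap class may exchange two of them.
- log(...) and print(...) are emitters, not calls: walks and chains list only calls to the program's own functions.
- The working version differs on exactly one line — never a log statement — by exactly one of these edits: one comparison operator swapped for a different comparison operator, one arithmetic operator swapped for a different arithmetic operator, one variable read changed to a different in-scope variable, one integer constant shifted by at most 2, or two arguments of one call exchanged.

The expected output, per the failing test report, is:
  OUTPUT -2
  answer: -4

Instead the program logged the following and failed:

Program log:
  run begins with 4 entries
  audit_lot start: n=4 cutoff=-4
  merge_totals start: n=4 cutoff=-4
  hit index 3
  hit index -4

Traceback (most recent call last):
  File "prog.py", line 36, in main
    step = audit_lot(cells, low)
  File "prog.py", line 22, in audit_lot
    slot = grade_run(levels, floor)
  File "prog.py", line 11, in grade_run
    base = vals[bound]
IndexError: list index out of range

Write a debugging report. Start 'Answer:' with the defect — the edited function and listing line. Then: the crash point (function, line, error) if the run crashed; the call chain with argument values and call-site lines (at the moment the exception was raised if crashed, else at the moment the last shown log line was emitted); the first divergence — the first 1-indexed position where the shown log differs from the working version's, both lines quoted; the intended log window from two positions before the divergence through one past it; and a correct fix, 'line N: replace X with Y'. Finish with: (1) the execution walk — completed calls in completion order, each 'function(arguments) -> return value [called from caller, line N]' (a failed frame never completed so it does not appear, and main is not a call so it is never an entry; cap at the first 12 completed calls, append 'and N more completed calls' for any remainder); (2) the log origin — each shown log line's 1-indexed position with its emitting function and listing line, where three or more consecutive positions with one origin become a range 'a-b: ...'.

Answer: the defect is in merge_totals at line 6.
Core observation: Everything matches until log position 5, which reads 'hit index -4' in place of 'hit index 3'.
Crash: grade_run, line 11, IndexError.
Call chain: main -> audit_lot([3, 1, 6, -4], -4) (called at line 36) -> grade_run([3, 1, 6, -4], -4) (called at line 22).
First divergence: position 5 — shown 'hit index -4', intended 'hit index 3'.
Intended log window:
  3: merge_totals start: n=4 cutoff=-4
  4: hit index 3
  5: hit index 3
  6: enter clip_value: left -12 right 3
Execution walk:
  merge_totals([3, 1, 6, -4], -4) -> -4  [called from grade_run, line 9]
Log line origins:
  1: emitted by main (line 35)
  2: emitted by audit_lot (line 21)
  3: emitted by merge_totals (line 2)
  4: emitted by merge_totals (line 5)
  5: emitted by grade_run (line 10)
A correct fix: line 6: replace `top` with `count`.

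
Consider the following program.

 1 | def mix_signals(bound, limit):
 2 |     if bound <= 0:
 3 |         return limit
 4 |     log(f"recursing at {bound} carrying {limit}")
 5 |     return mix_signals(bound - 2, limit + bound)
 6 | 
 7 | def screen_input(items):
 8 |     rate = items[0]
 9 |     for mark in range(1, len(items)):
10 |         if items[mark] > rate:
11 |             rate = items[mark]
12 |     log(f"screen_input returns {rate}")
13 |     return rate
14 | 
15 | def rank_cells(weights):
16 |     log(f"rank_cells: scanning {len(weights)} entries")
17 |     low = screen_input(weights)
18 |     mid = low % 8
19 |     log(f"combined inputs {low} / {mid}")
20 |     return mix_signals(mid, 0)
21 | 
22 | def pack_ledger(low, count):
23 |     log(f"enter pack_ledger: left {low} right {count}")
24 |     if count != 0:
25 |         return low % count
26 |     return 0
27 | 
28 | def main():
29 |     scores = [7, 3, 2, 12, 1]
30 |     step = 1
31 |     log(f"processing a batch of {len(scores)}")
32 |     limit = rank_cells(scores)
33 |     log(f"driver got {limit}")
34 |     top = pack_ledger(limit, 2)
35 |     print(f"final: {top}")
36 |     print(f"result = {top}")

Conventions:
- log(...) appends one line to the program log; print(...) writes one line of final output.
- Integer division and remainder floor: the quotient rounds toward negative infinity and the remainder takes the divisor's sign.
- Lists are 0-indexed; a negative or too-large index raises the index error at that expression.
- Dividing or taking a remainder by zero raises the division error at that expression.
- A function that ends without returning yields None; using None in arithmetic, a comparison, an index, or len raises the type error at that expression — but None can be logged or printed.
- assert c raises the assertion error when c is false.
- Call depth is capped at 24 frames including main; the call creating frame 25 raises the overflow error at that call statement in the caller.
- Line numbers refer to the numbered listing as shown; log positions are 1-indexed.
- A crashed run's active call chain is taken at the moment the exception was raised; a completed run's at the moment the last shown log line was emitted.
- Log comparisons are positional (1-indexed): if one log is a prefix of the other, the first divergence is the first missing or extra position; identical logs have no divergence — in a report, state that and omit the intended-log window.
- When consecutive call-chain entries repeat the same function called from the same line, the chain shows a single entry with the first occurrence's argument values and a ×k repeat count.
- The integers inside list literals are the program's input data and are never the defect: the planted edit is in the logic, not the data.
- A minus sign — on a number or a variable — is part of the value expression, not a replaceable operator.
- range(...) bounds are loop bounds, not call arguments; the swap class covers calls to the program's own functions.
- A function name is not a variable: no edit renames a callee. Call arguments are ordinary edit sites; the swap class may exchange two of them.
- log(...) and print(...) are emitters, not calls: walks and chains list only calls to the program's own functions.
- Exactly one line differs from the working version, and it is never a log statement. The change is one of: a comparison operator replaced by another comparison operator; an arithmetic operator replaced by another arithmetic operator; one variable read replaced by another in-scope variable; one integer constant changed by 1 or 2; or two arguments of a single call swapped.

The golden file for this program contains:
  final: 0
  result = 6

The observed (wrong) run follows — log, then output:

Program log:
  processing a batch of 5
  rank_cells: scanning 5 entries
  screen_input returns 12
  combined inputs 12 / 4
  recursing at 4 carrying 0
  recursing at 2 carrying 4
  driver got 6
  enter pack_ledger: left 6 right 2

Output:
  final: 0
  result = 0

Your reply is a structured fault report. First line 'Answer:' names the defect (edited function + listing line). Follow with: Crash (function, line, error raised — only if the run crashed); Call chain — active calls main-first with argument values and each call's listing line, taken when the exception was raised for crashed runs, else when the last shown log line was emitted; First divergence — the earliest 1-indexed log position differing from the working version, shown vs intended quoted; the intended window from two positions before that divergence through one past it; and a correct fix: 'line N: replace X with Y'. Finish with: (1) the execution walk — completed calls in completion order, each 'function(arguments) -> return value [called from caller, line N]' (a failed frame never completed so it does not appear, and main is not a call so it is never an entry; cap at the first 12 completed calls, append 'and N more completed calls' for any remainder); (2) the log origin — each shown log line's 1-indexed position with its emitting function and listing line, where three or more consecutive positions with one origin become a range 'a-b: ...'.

Answer: the defect is in main at line 36.
Key fact: Log streams are identical — the defect surfaces only in the printed output.
Call chain: main -> pack_ledger(6, 2) (called at line 34).
First divergence: none; the two logs match at every position.
Execution walk:
  screen_input([7, 3, 2, 12, 1]) -> 12  [called from rank_cells, line 17]
  mix_signals(0, 6) -> 6  [called from mix_signals, line 5]
  mix_signals(2, 4) -> 6  [called from mix_signals, line 5]
  mix_signals(4, 0) -> 6  [called from rank_cells, line 20]
  rank_cells([7, 3, 2, 12, 1]) -> 6  [called from main, line 32]
  pack_ledger(6, 2) -> 0  [called from main, line 34]
Log origin:
  1: from main, line 31
  2: from rank_cells, line 16
  3: from screen_input, line 12
  4: from rank_cells, line 19
  5: from mix_signals, line 4
  6: from mix_signals, line 4
  7: from main, line 33
  8: from pack_ledger, line 23
A correct fix: line 36: replace `top` with `limit`.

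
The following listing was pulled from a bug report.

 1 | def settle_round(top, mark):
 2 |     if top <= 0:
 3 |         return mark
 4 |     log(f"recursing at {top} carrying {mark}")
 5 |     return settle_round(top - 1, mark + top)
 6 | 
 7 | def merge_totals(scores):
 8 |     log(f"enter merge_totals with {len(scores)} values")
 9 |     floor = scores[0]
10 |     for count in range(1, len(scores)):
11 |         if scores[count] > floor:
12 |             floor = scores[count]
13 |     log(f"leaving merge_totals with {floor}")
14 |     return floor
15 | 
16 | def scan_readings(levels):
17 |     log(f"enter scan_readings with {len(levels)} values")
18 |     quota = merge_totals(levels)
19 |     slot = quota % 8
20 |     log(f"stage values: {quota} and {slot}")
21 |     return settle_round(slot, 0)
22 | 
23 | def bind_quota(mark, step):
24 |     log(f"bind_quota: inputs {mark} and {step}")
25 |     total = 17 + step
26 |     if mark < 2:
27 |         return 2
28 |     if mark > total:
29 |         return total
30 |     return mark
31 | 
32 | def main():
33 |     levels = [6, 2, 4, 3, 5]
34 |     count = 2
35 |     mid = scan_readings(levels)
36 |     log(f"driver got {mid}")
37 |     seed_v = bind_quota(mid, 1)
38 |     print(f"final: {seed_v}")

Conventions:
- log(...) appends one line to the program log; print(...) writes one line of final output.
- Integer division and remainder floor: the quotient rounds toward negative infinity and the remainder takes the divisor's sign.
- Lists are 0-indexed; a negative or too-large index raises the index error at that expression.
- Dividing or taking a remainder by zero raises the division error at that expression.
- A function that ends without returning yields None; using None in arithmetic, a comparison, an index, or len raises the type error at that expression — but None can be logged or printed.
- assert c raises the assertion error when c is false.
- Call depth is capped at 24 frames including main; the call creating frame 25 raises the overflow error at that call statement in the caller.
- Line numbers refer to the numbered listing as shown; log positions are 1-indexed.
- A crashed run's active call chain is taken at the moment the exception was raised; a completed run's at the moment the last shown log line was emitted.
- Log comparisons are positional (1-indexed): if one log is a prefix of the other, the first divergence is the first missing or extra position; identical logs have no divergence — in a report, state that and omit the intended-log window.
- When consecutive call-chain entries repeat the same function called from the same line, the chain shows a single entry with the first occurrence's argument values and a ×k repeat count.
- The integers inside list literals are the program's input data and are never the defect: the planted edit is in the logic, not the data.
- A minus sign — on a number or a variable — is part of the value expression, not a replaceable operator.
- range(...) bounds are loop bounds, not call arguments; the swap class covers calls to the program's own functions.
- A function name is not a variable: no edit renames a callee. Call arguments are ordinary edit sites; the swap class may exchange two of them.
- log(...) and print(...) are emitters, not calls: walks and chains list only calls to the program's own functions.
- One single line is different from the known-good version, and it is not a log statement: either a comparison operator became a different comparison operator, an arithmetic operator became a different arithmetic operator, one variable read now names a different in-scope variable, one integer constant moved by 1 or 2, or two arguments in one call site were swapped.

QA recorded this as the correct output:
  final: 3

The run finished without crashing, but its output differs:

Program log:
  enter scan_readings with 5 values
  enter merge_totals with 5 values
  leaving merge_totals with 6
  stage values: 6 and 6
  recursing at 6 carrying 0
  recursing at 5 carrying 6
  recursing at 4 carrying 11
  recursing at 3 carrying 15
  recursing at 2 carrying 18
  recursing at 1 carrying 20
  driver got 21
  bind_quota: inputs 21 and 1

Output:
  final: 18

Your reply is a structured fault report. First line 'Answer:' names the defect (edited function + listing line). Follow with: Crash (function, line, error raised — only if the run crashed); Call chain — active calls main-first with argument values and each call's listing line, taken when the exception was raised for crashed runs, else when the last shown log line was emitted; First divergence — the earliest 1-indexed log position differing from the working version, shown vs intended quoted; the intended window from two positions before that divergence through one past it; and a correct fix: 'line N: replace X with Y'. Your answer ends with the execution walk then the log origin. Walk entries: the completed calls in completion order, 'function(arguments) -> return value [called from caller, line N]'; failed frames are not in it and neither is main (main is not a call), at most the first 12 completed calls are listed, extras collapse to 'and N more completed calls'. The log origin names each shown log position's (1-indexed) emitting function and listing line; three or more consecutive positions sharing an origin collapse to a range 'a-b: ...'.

Answer: the defect is in merge_totals at line 11.
Key fact: The log first diverges at position 3: the faulty run prints 'leaving merge_totals with 6' where the working version prints 'leaving merge_totals with 2'.
Call chain: main -> bind_quota(21, 1) (called at line 37).
First divergence: position 3 — shown 'leaving merge_totals with 6', intended 'leaving merge_totals with 2'.
Intended log window:
  1: enter scan_readings with 5 values
  2: enter merge_totals with 5 values
  3: leaving merge_totals with 2
  4: stage values: 2 and 2
Execution walk:
  merge_totals([6, 2, 4, 3, 5]) -> 6  [called from scan_readings, line 18]
  settle_round(0, 21) -> 21  [called from settle_round, line 5]
  settle_round(1, 20) -> 21  [called from settle_round, line 5]
  settle_round(2, 18) -> 21  [called from settle_round, line 5]
  settle_round(3, 15) -> 21  [called from settle_round, line 5]
  settle_round(4, 11) -> 21  [called from settle_round, line 5]
  settle_round(5, 6) -> 21  [called from settle_round, line 5]
  settle_round(6, 0) -> 21  [called from scan_readings, line 21]
  scan_readings([6, 2, 4, 3, 5]) -> 21  [called from main, line 35]
  bind_quota(21, 1) -> 18  [called from main, line 37]
Log origin:
  1: from scan_readings, line 17
  2: from merge_totals, line 8
  3: from merge_totals, line 13
  4: from scan_readings, line 20
  5-10: from settle_round, line 4
  11: from main, line 36
  12: from bind_quota, line 24
A correct fix: line 11: replace `>` with `<`.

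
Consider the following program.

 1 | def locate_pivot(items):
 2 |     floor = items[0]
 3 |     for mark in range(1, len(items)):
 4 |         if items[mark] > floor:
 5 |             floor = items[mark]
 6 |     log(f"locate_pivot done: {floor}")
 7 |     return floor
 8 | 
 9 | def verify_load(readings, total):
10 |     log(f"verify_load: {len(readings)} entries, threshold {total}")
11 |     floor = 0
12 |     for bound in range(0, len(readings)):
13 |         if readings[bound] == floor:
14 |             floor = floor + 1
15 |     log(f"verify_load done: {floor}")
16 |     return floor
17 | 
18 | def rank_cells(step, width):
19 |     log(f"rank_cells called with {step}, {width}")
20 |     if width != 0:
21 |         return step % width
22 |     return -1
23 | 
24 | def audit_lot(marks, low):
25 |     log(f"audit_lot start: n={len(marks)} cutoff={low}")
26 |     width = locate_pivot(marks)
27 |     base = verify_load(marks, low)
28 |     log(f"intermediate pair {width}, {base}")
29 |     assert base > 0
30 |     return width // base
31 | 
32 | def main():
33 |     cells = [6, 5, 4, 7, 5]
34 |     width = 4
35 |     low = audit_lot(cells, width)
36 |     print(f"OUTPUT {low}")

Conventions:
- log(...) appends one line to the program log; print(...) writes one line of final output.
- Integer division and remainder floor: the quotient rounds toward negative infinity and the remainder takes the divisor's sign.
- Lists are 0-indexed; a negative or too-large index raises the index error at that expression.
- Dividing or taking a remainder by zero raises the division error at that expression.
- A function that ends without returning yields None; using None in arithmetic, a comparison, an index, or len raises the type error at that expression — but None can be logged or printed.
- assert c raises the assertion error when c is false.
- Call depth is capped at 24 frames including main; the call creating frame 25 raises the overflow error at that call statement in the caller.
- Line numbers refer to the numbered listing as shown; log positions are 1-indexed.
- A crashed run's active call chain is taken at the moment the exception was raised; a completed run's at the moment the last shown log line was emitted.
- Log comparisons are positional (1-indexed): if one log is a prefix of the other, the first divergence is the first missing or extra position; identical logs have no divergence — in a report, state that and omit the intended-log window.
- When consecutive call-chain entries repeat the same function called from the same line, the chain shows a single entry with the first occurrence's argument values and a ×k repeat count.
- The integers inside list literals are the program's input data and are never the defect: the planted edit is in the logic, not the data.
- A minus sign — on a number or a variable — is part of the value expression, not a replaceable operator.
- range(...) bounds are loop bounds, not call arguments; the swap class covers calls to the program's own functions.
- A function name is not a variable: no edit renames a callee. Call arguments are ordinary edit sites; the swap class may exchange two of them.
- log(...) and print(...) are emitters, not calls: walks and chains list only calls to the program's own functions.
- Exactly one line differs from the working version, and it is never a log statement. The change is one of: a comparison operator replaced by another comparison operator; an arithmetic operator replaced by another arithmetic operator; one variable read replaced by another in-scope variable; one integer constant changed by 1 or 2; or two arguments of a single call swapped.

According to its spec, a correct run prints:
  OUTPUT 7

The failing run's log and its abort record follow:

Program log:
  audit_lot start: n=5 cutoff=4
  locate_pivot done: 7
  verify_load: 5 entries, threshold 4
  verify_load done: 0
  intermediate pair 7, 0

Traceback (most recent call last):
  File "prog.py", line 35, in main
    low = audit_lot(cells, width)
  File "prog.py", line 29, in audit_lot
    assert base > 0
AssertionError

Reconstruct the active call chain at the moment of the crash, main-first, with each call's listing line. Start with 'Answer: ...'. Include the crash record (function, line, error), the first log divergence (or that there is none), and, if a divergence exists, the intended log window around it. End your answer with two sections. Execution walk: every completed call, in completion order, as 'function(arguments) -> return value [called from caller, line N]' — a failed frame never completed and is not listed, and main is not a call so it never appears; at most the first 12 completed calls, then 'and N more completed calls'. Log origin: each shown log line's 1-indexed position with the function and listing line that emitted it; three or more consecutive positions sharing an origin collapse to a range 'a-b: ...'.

Answer: main -> audit_lot (called at line 35).
Key fact: At log position 4 the runs split — shown 'verify_load done: 0', but the working version logs 'verify_load done: 1'.
Crash: audit_lot, line 29, AssertionError.
First divergence: at position 4 the run shows 'verify_load done: 0' where the working version logs 'verify_load done: 1'.
Intended log window:
  2: locate_pivot done: 7
  3: verify_load: 5 entries, threshold 4
  4: verify_load done: 1
  5: intermediate pair 7, 1
Execution walk:
  locate_pivot([6, 5, 4, 7, 5]) -> 7  [called from audit_lot, line 26]
  verify_load([6, 5, 4, 7, 5], 4) -> 0  [called from audit_lot, line 27]
Log line origins:
  1: logged in audit_lot at line 25
  2: logged in locate_pivot at line 6
  3: logged in verify_load at line 10
  4: logged in verify_load at line 15
  5: logged in audit_lot at line 28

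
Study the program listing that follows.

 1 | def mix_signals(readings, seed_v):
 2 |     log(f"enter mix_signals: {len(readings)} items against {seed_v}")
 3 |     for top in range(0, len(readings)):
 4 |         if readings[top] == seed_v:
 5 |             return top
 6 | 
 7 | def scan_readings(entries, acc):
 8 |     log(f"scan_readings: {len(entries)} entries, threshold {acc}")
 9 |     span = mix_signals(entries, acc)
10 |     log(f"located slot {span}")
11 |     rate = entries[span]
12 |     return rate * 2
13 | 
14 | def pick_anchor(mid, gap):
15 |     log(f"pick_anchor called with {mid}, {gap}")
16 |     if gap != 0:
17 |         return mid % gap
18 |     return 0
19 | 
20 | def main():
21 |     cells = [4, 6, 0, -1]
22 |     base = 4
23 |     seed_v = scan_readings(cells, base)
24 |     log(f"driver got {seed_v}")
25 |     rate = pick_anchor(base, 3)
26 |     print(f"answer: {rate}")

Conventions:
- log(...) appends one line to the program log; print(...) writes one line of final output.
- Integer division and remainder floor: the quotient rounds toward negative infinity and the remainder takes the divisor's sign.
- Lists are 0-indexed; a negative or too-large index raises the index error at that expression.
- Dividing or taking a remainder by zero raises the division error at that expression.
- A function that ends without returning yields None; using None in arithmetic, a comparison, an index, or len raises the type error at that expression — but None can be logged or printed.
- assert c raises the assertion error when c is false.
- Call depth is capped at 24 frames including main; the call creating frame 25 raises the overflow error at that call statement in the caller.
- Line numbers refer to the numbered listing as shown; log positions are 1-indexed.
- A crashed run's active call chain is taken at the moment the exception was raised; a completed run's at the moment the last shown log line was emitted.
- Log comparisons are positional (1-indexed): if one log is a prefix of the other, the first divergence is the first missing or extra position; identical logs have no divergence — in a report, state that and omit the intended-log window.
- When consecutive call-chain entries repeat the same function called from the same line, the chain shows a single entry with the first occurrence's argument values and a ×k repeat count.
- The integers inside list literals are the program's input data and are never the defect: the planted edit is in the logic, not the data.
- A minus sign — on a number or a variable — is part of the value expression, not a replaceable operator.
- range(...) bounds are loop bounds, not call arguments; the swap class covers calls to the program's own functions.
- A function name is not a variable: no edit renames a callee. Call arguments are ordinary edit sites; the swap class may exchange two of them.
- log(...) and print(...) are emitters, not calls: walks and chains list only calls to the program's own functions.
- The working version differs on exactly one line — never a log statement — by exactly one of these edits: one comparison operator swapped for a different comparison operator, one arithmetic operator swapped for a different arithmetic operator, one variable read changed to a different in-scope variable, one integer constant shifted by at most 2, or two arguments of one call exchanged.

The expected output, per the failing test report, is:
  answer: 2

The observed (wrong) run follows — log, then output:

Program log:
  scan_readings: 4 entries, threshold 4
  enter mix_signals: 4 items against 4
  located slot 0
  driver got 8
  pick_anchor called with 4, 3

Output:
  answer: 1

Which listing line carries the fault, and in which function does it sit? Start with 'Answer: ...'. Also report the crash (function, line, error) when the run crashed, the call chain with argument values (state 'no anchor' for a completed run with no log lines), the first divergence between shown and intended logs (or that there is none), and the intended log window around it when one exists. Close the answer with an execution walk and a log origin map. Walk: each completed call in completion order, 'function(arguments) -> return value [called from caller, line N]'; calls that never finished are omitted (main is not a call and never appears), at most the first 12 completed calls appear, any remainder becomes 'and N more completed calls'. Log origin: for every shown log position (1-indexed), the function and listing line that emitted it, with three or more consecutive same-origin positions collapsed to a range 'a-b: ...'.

Answer: the defect is in main at line 25.
Core observation: Log line 5 is where behavior first shows: 'pick_anchor called with 4, 3' appears instead of 'pick_anchor called with 8, 3'.
Call chain: main -> pick_anchor(4, 3) (called at line 25).
First divergence: at position 5 the run shows 'pick_anchor called with 4, 3' where the working version logs 'pick_anchor called with 8, 3'.
Intended log window:
  3: located slot 0
  4: driver got 8
  5: pick_anchor called with 8, 3
Execution walk:
  mix_signals([4, 6, 0, -1], 4) -> 0  [called from scan_readings, line 9]
  scan_readings([4, 6, 0, -1], 4) -> 8  [called from main, line 23]
  pick_anchor(4, 3) -> 1  [called from main, line 25]
Origin of each log line:
  1: emitted by scan_readings (line 8)
  2: emitted by mix_signals (line 2)
  3: emitted by scan_readings (line 10)
  4: emitted by main (line 24)
  5: emitted by pick_anchor (line 15)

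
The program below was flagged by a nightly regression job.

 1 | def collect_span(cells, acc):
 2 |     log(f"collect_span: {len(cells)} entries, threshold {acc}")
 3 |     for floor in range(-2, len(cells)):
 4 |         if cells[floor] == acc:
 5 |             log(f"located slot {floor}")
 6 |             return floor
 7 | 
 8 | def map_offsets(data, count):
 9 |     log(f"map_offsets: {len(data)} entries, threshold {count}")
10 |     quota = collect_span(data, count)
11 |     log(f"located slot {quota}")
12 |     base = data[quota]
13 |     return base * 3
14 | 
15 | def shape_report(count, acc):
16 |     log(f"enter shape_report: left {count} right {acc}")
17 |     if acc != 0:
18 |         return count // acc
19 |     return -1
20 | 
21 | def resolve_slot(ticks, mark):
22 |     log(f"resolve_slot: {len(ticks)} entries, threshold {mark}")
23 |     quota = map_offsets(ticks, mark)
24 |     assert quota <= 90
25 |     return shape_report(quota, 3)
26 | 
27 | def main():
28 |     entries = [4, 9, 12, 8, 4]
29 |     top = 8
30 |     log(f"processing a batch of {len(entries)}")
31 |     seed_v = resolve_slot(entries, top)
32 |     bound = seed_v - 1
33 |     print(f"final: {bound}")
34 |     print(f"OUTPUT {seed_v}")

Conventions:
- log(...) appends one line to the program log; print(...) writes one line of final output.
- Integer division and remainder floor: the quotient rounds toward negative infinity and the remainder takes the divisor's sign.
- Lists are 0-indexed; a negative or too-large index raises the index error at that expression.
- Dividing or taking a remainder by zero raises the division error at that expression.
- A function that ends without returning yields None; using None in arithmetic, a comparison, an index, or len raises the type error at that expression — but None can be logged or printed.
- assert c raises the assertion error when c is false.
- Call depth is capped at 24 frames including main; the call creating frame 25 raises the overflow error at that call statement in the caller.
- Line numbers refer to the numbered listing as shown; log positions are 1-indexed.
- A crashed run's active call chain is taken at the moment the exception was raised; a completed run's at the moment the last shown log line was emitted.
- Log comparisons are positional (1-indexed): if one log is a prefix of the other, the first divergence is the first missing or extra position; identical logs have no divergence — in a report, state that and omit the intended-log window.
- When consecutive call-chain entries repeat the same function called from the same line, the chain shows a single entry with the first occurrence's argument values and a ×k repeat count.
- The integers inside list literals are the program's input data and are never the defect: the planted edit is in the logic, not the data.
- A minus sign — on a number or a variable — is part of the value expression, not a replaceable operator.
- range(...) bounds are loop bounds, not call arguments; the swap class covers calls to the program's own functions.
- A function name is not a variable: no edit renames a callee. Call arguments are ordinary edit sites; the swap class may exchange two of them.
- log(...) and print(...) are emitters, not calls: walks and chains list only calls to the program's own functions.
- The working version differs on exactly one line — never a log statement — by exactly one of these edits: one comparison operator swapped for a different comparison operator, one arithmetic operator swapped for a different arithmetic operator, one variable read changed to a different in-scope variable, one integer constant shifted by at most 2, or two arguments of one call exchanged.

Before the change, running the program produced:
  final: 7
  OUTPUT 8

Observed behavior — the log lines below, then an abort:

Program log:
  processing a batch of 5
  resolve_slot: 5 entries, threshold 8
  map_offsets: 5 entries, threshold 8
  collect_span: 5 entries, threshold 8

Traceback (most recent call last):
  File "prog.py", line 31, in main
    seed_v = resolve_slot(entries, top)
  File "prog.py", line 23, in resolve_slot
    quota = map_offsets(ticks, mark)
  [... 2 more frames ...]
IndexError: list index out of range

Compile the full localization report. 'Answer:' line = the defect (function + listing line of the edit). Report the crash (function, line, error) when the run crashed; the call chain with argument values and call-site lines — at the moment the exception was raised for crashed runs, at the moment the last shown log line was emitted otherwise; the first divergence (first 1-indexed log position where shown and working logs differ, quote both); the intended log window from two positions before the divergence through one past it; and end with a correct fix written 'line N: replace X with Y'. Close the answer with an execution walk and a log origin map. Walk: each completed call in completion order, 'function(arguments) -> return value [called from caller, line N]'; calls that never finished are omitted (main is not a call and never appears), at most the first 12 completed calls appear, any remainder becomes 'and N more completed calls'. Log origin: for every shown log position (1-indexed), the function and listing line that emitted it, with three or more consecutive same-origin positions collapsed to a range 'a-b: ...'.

Answer: the defect is in collect_span at line 3.
Core observation: A complete run would log 'located slot 3' next, but this one stopped at 4 lines.
Crash: collect_span, line 4, IndexError.
Call chain: main -> resolve_slot([4, 9, 12, 8, 4], 8) (called at line 31) -> map_offsets([4, 9, 12, 8, 4], 8) (called at line 23) -> collect_span([4, 9, 12, 8, 4], 8) (called at line 10).
First divergence: position 5 — after 4 matching lines the faulty run goes silent; intended next line 'located slot 3'.
Intended log window:
  3: map_offsets: 5 entries, threshold 8
  4: collect_span: 5 entries, threshold 8
  5: located slot 3
  6: located slot 3
Execution walk:
  (no call completed)
Origin of each log line:
  1 — main, line 30
  2 — resolve_slot, line 22
  3 — map_offsets, line 9
  4 — collect_span, line 2
A correct fix: line 3: replace `-2` with `0`.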